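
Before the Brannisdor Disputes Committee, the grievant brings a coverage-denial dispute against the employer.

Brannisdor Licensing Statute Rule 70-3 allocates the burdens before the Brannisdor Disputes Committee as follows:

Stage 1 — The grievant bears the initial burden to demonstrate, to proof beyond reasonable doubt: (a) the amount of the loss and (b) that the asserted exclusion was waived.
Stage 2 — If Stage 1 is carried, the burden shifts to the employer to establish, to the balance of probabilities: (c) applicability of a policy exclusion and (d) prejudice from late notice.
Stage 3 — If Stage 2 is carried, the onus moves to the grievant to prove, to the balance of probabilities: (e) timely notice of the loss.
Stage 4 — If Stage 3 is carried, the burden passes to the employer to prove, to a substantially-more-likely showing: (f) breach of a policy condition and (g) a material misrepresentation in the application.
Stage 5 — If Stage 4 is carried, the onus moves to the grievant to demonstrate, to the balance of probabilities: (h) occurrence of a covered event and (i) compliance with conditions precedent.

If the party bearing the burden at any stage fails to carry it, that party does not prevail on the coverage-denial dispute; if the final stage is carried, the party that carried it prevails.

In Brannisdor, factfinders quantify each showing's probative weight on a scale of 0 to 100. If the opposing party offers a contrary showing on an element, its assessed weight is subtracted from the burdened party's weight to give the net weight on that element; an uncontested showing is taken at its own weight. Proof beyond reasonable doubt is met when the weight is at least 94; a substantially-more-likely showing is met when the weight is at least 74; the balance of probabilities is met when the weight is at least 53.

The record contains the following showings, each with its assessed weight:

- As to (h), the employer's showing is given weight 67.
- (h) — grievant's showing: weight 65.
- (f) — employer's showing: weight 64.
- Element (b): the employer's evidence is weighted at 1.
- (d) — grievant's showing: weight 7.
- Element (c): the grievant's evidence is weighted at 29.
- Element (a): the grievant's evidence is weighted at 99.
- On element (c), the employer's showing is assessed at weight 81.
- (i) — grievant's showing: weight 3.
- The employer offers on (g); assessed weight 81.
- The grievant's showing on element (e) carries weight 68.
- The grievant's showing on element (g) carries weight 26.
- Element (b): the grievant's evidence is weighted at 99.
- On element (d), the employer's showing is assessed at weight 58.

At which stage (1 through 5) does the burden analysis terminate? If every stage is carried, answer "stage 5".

stage 2

At Stage 1 the grievant must meet proof beyond reasonable doubt (weight is at least 94): on (a) the weight is 99, which does reach 94, so (a) meets the standard; on (b) the weight is 99 less the opposing 1 gives net 98, which does reach 94, so (b) meets the standard.
  Stage 1 is satisfied; the onus moves to the employer.
At Stage 2 the employer must meet the balance of probabilities (weight is at least 53): on (c) the weight is 81 less the opposing 29 gives net 52, which does not reach 53, so (c) does not meet the standard; on (d) the weight is 58 less the opposing 7 gives net 51, < 53, so (d) does not meet the standard.
  Stage 2 not carried; the employer fails its burden.
The grievant prevails.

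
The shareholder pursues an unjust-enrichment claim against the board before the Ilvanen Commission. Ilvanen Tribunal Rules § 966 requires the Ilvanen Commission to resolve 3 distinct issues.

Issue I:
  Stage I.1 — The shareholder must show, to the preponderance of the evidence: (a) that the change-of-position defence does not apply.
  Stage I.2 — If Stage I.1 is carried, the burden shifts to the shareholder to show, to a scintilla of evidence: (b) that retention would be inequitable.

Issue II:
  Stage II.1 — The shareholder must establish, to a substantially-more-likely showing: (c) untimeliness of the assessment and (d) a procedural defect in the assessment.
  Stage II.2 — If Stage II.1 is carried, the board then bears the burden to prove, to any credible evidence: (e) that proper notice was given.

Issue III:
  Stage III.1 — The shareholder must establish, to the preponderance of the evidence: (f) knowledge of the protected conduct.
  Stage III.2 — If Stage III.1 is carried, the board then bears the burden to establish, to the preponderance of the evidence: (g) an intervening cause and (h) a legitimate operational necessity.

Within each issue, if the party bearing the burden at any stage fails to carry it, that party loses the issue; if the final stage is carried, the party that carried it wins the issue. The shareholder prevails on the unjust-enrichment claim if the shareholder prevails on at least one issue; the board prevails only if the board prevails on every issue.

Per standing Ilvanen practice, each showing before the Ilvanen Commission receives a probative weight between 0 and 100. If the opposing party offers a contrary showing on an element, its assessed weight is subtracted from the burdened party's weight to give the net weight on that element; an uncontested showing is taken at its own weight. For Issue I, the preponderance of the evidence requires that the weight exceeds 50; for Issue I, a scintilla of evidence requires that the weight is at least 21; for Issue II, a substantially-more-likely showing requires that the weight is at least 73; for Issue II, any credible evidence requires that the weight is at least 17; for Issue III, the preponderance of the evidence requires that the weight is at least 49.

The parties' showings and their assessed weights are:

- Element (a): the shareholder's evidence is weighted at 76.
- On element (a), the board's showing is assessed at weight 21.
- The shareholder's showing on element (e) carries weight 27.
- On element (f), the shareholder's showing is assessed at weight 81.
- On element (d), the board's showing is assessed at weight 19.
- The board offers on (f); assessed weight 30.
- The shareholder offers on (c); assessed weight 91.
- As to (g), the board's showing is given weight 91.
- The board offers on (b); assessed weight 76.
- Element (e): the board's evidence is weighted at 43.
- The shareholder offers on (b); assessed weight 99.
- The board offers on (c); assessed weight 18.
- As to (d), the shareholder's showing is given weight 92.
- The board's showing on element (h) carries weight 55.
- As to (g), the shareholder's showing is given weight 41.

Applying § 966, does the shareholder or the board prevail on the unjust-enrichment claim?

— Issue I —
At Stage I.1 the shareholder must meet the preponderance of the evidence (weight exceeds 50): on (a) the weight is 76 less the opposing 21 gives net 55, which does exceed 50, so (a) meets the standard.
  Stage I.1 is satisfied; the shareholder continues to bear the burden.
At Stage I.2 the shareholder must meet a scintilla of evidence (weight is at least 21): on (b) the weight is 99 less the opposing 76 gives net 23, which does reach 21, so (b) meets the standard.
  Stage I.2 carried; the final stage is satisfied.
With every stage satisfied, the shareholder prevails on this issue.
— Issue II —
Stage II.1 (shareholder, a substantially-more-likely showing, weight is at least 73): (c) net 91−18=73 ≥ 73 — meets; (d) net 92−19=73 ≥ 73 — meets.
  Stage II.1 is satisfied; the onus moves to the board.
Stage II.2 (board, any credible evidence, weight is at least 17): (e) net 43−27=16 < 17 — fails.
  Not every element is met, so the board fails to carry Stage II.2.
The shareholder prevails on this issue.
— Issue III —
At Stage III.1 the shareholder must meet the preponderance of the evidence (weight is at least 49): on (f) the weight is 81 less the opposing 30 gives net 51, ≥ 49, so (f) meets the standard.
  Stage III.1 is satisfied; the onus moves to the board.
At Stage III.2 the board must meet the preponderance of the evidence (weight is at least 49): on (g) the weight is 91 less the opposing 41 gives net 50, which does reach 49, so (g) meets the standard; on (h) the weight is 55, which does reach 49, so (h) meets the standard.
  Stage III.2 carried; the final stage is satisfied.
With every stage satisfied, the board prevails on this issue.
Per-issue: Issue I → shareholder; Issue II → shareholder; Issue III → board. The shareholder must prevail on at least one issue; overall, the shareholder prevails.

shareholder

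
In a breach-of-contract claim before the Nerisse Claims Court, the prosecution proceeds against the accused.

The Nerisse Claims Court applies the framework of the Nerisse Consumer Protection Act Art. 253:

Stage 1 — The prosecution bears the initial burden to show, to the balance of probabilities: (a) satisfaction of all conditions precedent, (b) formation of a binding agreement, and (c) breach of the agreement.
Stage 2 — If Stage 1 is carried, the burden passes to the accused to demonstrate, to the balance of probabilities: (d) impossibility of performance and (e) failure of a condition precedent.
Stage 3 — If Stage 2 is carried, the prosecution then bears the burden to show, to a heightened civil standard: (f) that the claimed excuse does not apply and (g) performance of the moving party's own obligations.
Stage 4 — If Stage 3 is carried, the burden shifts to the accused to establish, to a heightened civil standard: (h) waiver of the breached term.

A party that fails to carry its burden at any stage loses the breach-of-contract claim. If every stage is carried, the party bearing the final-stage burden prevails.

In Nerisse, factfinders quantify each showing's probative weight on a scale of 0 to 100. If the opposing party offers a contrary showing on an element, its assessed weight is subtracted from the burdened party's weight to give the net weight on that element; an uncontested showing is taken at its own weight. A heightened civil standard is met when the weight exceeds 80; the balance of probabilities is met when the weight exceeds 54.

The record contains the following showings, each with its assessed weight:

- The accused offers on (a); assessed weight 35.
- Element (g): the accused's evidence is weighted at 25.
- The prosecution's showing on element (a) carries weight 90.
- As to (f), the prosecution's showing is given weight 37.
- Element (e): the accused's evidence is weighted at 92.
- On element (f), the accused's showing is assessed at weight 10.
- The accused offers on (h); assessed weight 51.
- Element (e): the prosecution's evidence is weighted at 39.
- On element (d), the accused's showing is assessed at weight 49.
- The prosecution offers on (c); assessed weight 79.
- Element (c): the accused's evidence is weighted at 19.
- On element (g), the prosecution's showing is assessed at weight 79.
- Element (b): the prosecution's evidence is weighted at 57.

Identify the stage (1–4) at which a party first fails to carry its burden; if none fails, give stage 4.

stage 2

Stage 1 (prosecution, the balance of probabilities, weight exceeds 54): (a) net 90−35=55 > 54 — meets; (b) 57 > 54 — meets; (c) net 79−19=60 > 54 — meets.
  The prosecution carries Stage 1; the accused now bears the burden.
Stage 2 (accused, the balance of probabilities, weight exceeds 54): (d) 49 ≤ 54 — fails; (e) net 92−39=53 ≤ 54 — fails.
  Not every element is met, so the accused fails to carry Stage 2.
The prosecution prevails.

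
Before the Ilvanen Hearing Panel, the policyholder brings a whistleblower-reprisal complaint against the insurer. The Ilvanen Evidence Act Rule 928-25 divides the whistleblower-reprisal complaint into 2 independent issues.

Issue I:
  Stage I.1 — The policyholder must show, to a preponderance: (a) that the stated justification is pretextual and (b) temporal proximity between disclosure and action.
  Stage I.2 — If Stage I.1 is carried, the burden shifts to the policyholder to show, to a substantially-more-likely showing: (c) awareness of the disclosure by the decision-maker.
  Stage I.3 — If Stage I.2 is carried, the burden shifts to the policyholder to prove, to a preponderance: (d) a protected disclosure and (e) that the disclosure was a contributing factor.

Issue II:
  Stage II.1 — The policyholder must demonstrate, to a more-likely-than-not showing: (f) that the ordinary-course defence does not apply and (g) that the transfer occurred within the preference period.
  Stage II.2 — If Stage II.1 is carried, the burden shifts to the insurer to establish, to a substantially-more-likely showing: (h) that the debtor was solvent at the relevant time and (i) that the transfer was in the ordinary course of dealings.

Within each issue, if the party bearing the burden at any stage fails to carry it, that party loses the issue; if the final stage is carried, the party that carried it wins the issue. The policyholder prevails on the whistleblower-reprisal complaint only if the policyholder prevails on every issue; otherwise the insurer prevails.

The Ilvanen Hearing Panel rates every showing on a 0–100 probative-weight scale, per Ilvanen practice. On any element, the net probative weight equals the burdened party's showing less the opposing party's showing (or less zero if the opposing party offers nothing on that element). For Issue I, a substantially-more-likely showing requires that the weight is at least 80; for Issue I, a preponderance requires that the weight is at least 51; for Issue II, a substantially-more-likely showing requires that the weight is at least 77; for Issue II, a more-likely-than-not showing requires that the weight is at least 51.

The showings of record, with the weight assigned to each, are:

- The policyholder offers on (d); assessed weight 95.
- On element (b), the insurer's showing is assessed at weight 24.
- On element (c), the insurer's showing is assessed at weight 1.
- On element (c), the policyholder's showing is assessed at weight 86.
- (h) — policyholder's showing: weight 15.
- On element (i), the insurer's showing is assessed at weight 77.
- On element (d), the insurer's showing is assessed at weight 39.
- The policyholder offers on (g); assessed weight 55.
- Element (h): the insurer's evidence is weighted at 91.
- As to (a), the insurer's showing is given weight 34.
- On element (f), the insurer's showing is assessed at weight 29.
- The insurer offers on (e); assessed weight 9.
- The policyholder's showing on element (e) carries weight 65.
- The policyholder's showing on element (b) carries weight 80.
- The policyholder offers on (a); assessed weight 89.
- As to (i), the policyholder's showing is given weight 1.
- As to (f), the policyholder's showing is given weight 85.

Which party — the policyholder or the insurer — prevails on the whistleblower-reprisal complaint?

— Issue I —
Stage I.1 — burden on policyholder; standard: a preponderance (weight is at least 51).
    (a): 89 − 34 = 55 ≥ 51 [met]
    (b): 80 − 24 = 56 ≥ 51 [met]
  All elements met. The policyholder retains the burden for Stage I.2.
Stage I.2 — burden on policyholder; standard: a substantially-more-likely showing (weight is at least 80).
    (c): 86 − 1 = 85 ≥ 80 [met]
  Stage I.2 is satisfied; the policyholder continues to bear the burden.
Stage I.3 — burden on policyholder; standard: a preponderance (weight is at least 51).
    (d): 95 − 39 = 56 ≥ 51 [met]
    (e): 65 − 9 = 56 ≥ 51 [met]
  The policyholder carries the last stage.
All stages carried — the policyholder prevails on this issue.
— Issue II —
At Stage II.1 the policyholder must meet a more-likely-than-not showing (weight is at least 51): on (f) the weight is 85 less the opposing 29 gives net 56, ≥ 51, so (f) meets the standard; on (g) the weight is 55, which does reach 51, so (g) meets the standard.
  Stage II.1 carried; the burden shifts to the insurer.
At Stage II.2 the insurer must meet a substantially-more-likely showing (weight is at least 77): on (h) the weight is 91 less the opposing 15 gives net 76, which does not reach 77, so (h) does not meet the standard; on (i) the weight is 77 less the opposing 1 gives net 76, which does not reach 77, so (i) does not meet the standard.
  Not every element is met, so the insurer fails to carry Stage II.2.
The policyholder prevails on this issue.
Per-issue: Issue I → policyholder; Issue II → policyholder. The policyholder must prevail on every issue; overall, the policyholder prevails.

policyholder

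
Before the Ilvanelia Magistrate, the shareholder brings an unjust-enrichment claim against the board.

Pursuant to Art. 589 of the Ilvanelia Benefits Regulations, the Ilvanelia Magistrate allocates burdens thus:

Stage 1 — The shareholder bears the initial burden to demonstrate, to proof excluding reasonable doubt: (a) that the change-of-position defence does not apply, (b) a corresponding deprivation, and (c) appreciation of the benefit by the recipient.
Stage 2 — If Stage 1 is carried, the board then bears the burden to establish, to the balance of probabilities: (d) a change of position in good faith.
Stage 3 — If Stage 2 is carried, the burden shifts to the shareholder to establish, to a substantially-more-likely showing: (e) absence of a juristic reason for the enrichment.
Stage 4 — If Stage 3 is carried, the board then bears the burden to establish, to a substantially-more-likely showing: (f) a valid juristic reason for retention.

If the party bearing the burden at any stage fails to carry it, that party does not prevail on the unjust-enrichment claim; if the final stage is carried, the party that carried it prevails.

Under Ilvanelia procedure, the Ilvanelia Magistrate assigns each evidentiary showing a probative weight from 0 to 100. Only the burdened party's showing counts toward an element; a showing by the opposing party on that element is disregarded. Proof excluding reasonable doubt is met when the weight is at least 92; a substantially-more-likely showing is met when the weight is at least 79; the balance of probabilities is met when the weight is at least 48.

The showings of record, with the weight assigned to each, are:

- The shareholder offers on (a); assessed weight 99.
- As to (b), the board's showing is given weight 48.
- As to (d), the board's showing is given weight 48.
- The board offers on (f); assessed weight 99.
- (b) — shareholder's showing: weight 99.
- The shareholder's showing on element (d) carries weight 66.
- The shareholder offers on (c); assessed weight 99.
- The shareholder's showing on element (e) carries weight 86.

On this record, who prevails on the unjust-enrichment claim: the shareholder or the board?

At Stage 1 the shareholder must meet proof excluding reasonable doubt (weight is at least 92): on (a) the weight is 99, ≥ 92, so (a) meets the standard; on (b) the weight is 99 (the board's 48 is given no effect), ≥ 92, so (b) meets the standard; on (c) the weight is 99, which does reach 92, so (c) meets the standard.
  The shareholder carries Stage 1; the board now bears the burden.
At Stage 2 the board must meet the balance of probabilities (weight is at least 48): on (d) the weight is 48 (the shareholder's 66 is given no effect), which does reach 48, so (d) meets the standard.
  All elements met. The burden passes to the shareholder.
At Stage 3 the shareholder must meet a substantially-more-likely showing (weight is at least 79): on (e) the weight is 86, which does reach 79, so (e) meets the standard.
  The shareholder carries Stage 3; the board now bears the burden.
At Stage 4 the board must meet a substantially-more-likely showing (weight is at least 79): on (f) the weight is 99, ≥ 79, so (f) meets the standard.
  Stage 4 carried; the final stage is satisfied.
Every stage carried; the board prevails.

board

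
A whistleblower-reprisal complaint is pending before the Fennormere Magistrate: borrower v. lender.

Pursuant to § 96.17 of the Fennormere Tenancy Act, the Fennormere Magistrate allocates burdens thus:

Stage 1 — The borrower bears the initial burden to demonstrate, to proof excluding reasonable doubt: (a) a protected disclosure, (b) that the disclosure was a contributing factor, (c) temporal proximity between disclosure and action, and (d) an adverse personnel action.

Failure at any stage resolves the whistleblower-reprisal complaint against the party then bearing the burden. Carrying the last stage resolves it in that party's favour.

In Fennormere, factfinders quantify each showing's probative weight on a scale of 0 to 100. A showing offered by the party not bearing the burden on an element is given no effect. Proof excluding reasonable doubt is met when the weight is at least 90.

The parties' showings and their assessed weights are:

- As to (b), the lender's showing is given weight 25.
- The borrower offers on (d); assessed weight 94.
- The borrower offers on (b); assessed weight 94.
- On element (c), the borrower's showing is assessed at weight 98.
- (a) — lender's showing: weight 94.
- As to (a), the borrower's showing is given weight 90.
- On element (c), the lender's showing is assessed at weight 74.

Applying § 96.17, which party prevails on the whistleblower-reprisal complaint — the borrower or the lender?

Stage 1 — burden on borrower; standard: proof excluding reasonable doubt (weight is at least 90).
    (a): 90 (lender's 94 disregarded) ≥ 90 [met]
    (b): 94 (lender's 25 disregarded) ≥ 90 [met]
    (c): 98 (lender's 74 disregarded) ≥ 90 [met]
    (d): 94 ≥ 90 [met]
  The borrower carries the last stage.
With every stage satisfied, the borrower prevails.

borrower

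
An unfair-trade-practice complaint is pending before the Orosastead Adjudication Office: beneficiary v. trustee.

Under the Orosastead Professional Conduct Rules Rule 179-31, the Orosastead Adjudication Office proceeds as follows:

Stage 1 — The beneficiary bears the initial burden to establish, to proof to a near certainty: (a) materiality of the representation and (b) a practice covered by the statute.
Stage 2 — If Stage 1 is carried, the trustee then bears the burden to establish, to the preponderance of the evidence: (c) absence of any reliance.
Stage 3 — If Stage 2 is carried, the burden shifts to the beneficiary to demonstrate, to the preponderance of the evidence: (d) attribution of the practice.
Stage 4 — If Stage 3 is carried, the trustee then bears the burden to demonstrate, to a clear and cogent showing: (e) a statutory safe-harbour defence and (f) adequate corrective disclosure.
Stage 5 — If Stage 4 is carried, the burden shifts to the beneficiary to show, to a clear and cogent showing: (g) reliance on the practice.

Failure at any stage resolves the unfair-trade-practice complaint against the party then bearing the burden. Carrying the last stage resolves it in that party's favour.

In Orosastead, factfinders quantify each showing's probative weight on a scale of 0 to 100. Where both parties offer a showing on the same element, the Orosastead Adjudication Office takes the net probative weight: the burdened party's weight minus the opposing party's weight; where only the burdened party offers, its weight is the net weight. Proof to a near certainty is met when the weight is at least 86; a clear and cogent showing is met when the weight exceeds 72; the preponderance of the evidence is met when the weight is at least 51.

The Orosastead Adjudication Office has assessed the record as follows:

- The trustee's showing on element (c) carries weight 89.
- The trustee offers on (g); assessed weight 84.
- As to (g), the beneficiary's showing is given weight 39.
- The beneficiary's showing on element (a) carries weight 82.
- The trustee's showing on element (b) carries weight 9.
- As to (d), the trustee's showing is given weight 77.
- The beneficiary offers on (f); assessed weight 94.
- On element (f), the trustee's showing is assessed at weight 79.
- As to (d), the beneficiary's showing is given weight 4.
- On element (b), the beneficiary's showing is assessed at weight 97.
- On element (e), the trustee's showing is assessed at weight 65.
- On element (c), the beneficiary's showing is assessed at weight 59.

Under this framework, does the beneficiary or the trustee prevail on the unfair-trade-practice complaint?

At Stage 1 the beneficiary must meet proof to a near certainty (weight is at least 86): on (a) the weight is 82, which does not reach 86, so (a) does not meet the standard; on (b) the weight is 97 less the opposing 9 gives net 88, ≥ 86, so (b) meets the standard.
  The beneficiary does not carry Stage 1.
So the trustee prevails.

trustee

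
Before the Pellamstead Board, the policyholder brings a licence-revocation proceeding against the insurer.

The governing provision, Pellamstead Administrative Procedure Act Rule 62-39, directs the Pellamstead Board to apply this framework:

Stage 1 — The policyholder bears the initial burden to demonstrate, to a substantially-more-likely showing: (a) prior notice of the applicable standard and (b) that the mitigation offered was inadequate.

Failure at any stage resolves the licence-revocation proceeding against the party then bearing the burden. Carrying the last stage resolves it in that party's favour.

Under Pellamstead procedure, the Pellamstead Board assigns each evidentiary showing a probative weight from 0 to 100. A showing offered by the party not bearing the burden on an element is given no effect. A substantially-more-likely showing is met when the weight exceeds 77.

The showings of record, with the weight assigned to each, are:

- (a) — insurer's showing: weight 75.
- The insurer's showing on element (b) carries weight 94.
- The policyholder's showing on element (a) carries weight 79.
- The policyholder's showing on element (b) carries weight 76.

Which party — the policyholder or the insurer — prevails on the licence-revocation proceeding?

insurer

Stage 1 — burden on policyholder; standard: a substantially-more-likely showing (weight exceeds 77).
    (a): 79 (insurer's 75 disregarded) > 77 [met]
    (b): 76 (insurer's 94 disregarded) ≤ 77 [not met]
  The policyholder does not carry Stage 1.
So the insurer prevails.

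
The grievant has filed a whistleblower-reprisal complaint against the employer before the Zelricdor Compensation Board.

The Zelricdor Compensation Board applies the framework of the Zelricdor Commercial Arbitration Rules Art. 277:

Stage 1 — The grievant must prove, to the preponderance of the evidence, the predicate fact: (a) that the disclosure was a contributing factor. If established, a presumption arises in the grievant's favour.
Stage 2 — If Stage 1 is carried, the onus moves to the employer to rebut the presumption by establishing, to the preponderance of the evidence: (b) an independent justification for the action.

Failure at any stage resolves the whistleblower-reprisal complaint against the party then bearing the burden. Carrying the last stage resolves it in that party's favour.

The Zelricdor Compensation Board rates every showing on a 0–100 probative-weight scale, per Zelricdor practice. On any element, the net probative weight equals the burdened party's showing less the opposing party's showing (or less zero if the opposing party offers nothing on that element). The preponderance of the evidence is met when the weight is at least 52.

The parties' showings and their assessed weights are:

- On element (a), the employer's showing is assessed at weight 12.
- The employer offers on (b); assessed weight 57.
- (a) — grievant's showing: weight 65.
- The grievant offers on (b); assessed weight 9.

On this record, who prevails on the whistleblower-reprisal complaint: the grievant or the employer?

At Stage 1 the grievant must meet the preponderance of the evidence (weight is at least 52): on (a) the weight is 65 less the opposing 12 gives net 53, ≥ 52, so (a) meets the standard.
  Stage 1 is satisfied; the onus moves to the employer.
At Stage 2 the employer must meet the preponderance of the evidence (weight is at least 52): on (b) the weight is 57 less the opposing 9 gives net 48, < 52, so (b) does not meet the standard.
  The employer does not carry Stage 2.
The analysis ends at Stage 2; the grievant prevails.

grievant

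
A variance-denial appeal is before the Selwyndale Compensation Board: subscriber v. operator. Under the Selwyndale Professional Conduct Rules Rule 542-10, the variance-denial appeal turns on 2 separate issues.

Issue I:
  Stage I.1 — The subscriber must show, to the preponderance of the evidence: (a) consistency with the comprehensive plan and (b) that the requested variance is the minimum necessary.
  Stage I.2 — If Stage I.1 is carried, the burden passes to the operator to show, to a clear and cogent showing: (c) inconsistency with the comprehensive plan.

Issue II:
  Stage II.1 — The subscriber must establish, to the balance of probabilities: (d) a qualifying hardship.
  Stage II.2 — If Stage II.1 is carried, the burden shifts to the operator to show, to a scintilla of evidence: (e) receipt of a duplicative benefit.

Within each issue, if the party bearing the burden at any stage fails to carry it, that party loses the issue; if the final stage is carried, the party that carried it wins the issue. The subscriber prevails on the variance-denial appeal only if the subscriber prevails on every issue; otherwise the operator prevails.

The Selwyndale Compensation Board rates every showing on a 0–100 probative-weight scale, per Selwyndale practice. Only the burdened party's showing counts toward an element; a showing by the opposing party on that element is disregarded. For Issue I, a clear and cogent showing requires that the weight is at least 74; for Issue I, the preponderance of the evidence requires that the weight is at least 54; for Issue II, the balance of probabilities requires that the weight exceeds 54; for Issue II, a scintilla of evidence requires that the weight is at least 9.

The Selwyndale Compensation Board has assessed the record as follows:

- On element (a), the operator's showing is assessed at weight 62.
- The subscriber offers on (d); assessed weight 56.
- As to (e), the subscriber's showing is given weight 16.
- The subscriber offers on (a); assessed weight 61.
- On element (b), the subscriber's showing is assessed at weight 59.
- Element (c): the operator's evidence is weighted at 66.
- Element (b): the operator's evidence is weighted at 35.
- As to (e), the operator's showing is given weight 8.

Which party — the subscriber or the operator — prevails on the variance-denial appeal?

subscriber

— Issue I —
Stage I.1 (subscriber, the preponderance of the evidence, weight is at least 54): (a) 61 (operator's 62 disregarded) ≥ 54 — meets; (b) 59 (operator's 35 disregarded) ≥ 54 — meets.
  Stage I.1 is satisfied; the onus moves to the operator.
Stage I.2 (operator, a clear and cogent showing, weight is at least 74): (c) 66 < 74 — fails.
  The operator does not carry Stage I.2.
The analysis ends at Stage I.2; the subscriber prevails on this issue.
— Issue II —
At Stage II.1 the subscriber must meet the balance of probabilities (weight exceeds 54): on (d) the weight is 56, > 54, so (d) meets the standard.
  The subscriber carries Stage II.1; the operator now bears the burden.
At Stage II.2 the operator must meet a scintilla of evidence (weight is at least 9): on (e) the weight is 8 (the subscriber's 16 is given no effect), which does not reach 9, so (e) does not meet the standard.
  The operator does not carry Stage II.2.
The analysis ends at Stage II.2; the subscriber prevails on this issue.
Per-issue: Issue I → subscriber; Issue II → subscriber. The subscriber must prevail on every issue; overall, the subscriber prevails.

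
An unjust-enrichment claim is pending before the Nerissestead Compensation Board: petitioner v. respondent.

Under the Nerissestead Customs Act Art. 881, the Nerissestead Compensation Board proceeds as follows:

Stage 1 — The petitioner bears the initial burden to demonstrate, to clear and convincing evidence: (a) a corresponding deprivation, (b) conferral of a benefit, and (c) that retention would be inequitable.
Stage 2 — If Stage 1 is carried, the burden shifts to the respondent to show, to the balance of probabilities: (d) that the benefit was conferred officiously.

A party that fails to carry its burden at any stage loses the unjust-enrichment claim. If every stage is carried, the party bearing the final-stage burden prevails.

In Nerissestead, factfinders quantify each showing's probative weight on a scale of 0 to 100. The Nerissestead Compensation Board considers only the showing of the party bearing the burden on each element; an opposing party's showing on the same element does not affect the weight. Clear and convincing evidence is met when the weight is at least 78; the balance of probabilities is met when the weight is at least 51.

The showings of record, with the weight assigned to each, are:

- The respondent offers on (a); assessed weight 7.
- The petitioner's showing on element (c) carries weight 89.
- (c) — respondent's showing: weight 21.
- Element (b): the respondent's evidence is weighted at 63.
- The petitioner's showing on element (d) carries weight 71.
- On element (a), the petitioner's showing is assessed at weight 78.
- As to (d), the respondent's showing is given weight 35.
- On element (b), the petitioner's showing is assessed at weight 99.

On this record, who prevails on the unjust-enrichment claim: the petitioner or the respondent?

petitioner

Stage 1 (petitioner, clear and convincing evidence, weight is at least 78): (a) 78 (respondent's 7 disregarded) ≥ 78 — meets; (b) 99 (respondent's 63 disregarded) ≥ 78 — meets; (c) 89 (respondent's 21 disregarded) ≥ 78 — meets.
  Stage 1 is satisfied; the onus moves to the respondent.
Stage 2 (respondent, the balance of probabilities, weight is at least 51): (d) 35 (petitioner's 71 disregarded) < 51 — fails.
  Not every element is met, so the respondent fails to carry Stage 2.
The petitioner prevails.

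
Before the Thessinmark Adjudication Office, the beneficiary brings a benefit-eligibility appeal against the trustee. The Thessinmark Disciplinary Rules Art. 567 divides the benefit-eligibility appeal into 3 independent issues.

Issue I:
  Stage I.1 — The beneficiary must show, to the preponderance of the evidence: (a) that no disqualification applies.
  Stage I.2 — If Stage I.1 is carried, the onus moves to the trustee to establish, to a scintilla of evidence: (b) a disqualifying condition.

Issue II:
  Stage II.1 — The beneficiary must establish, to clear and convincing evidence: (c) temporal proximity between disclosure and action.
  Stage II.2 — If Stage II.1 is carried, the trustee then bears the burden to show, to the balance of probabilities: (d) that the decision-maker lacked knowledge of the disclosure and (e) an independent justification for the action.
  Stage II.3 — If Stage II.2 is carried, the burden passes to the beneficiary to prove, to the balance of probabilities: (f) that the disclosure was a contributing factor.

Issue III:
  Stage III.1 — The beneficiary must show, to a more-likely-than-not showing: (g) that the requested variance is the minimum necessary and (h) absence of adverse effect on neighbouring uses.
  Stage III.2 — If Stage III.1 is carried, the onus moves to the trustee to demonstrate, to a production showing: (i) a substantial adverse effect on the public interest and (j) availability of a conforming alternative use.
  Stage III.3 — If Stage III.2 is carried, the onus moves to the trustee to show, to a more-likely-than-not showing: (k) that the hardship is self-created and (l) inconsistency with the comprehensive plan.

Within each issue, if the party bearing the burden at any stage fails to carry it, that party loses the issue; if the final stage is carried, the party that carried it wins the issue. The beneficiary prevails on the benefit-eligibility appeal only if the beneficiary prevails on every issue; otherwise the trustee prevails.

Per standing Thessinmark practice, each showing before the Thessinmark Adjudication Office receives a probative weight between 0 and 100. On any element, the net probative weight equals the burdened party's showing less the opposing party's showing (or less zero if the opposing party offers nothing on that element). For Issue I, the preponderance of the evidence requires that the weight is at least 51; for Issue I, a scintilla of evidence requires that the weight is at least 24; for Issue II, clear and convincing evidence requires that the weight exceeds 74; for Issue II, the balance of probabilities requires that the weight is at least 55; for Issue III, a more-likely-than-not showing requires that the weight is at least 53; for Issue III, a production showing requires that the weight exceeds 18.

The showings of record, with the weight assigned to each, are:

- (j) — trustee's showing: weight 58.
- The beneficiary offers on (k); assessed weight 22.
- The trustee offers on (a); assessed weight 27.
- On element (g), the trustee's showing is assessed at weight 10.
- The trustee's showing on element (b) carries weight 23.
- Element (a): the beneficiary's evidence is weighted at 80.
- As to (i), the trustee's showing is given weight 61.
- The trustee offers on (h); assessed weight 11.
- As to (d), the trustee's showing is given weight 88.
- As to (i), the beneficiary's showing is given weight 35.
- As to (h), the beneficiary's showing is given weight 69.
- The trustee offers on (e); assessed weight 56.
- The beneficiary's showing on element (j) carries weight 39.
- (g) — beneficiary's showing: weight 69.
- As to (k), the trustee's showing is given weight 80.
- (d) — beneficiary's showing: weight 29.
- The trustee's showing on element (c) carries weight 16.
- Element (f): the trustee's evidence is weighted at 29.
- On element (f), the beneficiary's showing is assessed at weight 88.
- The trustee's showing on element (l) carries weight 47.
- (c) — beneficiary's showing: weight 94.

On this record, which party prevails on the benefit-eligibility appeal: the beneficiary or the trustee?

— Issue I —
At Stage I.1 the beneficiary must meet the preponderance of the evidence (weight is at least 51): on (a) the weight is 80 less the opposing 27 gives net 53, ≥ 51, so (a) meets the standard.
  Stage I.1 is satisfied; the onus moves to the trustee.
At Stage I.2 the trustee must meet a scintilla of evidence (weight is at least 24): on (b) the weight is 23, < 24, so (b) does not meet the standard.
  Stage I.2 not carried; the trustee fails its burden.
The beneficiary prevails on this issue.
— Issue II —
At Stage II.1 the beneficiary must meet clear and convincing evidence (weight exceeds 74): on (c) the weight is 94 less the opposing 16 gives net 78, > 74, so (c) meets the standard.
  All elements met. The burden passes to the trustee.
At Stage II.2 the trustee must meet the balance of probabilities (weight is at least 55): on (d) the weight is 88 less the opposing 29 gives net 59, which does reach 55, so (d) meets the standard; on (e) the weight is 56, which does reach 55, so (e) meets the standard.
  Stage II.2 carried; the burden shifts to the beneficiary.
At Stage II.3 the beneficiary must meet the balance of probabilities (weight is at least 55): on (f) the weight is 88 less the opposing 29 gives net 59, ≥ 55, so (f) meets the standard.
  Stage II.3 carried; the final stage is satisfied.
With every stage satisfied, the beneficiary prevails on this issue.
— Issue III —
Stage III.1 — burden on beneficiary; standard: a more-likely-than-not showing (weight is at least 53).
    (g): 69 − 10 = 59 ≥ 53 [met]
    (h): 69 − 11 = 58 ≥ 53 [met]
  Stage III.1 is satisfied; the onus moves to the trustee.
Stage III.2 — burden on trustee; standard: a production showing (weight exceeds 18).
    (i): 61 − 35 = 26 > 18 [met]
    (j): 58 − 39 = 19 > 18 [met]
  Stage III.2 is satisfied; the trustee continues to bear the burden.
Stage III.3 — burden on trustee; standard: a more-likely-than-not showing (weight is at least 53).
    (k): 80 − 22 = 58 ≥ 53 [met]
    (l): 47 < 53 [not met]
  Not every element is met, so the trustee fails to carry Stage III.3.
So the beneficiary prevails on this issue.
Per-issue: Issue I → beneficiary; Issue II → beneficiary; Issue III → beneficiary. The beneficiary must prevail on every issue; overall, the beneficiary prevails.

beneficiary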